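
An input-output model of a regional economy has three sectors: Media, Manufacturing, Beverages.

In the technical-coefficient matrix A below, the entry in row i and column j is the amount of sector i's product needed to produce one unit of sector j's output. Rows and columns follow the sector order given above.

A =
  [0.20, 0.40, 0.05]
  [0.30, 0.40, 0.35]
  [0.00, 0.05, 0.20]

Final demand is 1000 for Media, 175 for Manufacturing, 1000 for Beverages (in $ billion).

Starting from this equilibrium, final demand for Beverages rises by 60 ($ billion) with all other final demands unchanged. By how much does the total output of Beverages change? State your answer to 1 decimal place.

I − A =
  [   0.80    -0.40    -0.05]
  [  -0.30     0.60    -0.35]
  [   0.00    -0.05     0.80]
Cofactors of I−A, C_ij = (−1)^(i+j)·(minor ij) (rows/columns in the sector order above):
  C_11 = (0.60)(0.80) − (-0.35)(-0.05) = 0.4625
  C_12 = −[(-0.30)(0.80) − (-0.35)(0.00)] = 0.2400
  C_13 = (-0.30)(-0.05) − (0.60)(0.00) = 0.0150
  C_21 = −[(-0.40)(0.80) − (-0.05)(-0.05)] = 0.3225
  C_22 = (0.80)(0.80) − (-0.05)(0.00) = 0.6400
  C_23 = −[(0.80)(-0.05) − (-0.40)(0.00)] = 0.0400
  C_31 = (-0.40)(-0.35) − (-0.05)(0.60) = 0.1700
  C_32 = −[(0.80)(-0.35) − (-0.05)(-0.30)] = 0.2950
  C_33 = (0.80)(0.60) − (-0.40)(-0.30) = 0.3600
det(I−A) = Σ_j (I−A)_1j·C_1j = (0.80)(0.4625) + (-0.40)(0.2400) + (-0.05)(0.0150) = 0.27325
adj(I−A) = Cᵀ =
  [ 0.4625   0.3225   0.1700]
  [ 0.2400   0.6400   0.2950]
  [ 0.0150   0.0400   0.3600]
(I − A)⁻¹ = adj(I−A) / det(I−A) ≈
  [   1.6926     1.1802     0.6221]
  [   0.8783     2.3422     1.0796]
  [   0.0549     0.1464     1.3175]
Δx = (I − A)⁻¹ Δd with Δd having +60 in the Beverages component and 0 elsewhere.
So Δx_3 = L_33 · (+60), where L_33 = adj(I−A)_33 / det(I−A) = 0.3600 / 0.27325.
Δx_3 = 0.3600 × (+60) / 0.27325 = 21.60 / 0.27325 ≈ 79.0.

Δx_3 = 79.0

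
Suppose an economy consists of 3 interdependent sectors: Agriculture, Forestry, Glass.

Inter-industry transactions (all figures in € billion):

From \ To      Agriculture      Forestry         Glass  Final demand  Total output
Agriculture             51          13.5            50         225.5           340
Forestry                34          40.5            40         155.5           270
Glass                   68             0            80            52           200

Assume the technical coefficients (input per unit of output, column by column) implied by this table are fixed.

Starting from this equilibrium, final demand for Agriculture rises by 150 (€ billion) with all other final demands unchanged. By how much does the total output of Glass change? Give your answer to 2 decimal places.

Technical coefficients a_ij = z_ij / X_j:
  a_11 = 51/340 = 0.15, a_21 = 34/340 = 0.10, a_31 = 68/340 = 0.20
  a_12 = 13.5/270 = 0.05, a_22 = 40.5/270 = 0.15, a_32 = 0/270 = 0.00
  a_13 = 50/200 = 0.25, a_23 = 40/200 = 0.20, a_33 = 80/200 = 0.40
I − A =
  [   0.85    -0.05    -0.25]
  [  -0.10     0.85    -0.20]
  [  -0.20     0.00     0.60]
Cofactors of I−A, C_ij = (−1)^(i+j)·(minor ij) (rows/columns in the sector order above):
  C_11 = (0.85)(0.60) − (-0.20)(0.00) = 0.5100
  C_12 = −[(-0.10)(0.60) − (-0.20)(-0.20)] = 0.1000
  C_13 = (-0.10)(0.00) − (0.85)(-0.20) = 0.1700
  C_21 = −[(-0.05)(0.60) − (-0.25)(0.00)] = 0.0300
  C_22 = (0.85)(0.60) − (-0.25)(-0.20) = 0.4600
  C_23 = −[(0.85)(0.00) − (-0.05)(-0.20)] = 0.0100
  C_31 = (-0.05)(-0.20) − (-0.25)(0.85) = 0.2225
  C_32 = −[(0.85)(-0.20) − (-0.25)(-0.10)] = 0.1950
  C_33 = (0.85)(0.85) − (-0.05)(-0.10) = 0.7175
det(I−A) = Σ_j (I−A)_1j·C_1j = (0.85)(0.5100) + (-0.05)(0.1000) + (-0.25)(0.1700) = 0.3860
adj(I−A) = Cᵀ =
  [ 0.5100   0.0300   0.2225]
  [ 0.1000   0.4600   0.1950]
  [ 0.1700   0.0100   0.7175]
(I − A)⁻¹ = adj(I−A) / det(I−A) ≈
  [   1.3212     0.0777     0.5764]
  [   0.2591     1.1917     0.5052]
  [   0.4404     0.0259     1.8588]
Δx = (I − A)⁻¹ Δd with Δd having +150 in the Agriculture component and 0 elsewhere.
So Δx_3 = L_31 · (+150), where L_31 = adj(I−A)_31 / det(I−A) = 0.1700 / 0.3860.
Δx_3 = 0.1700 × (+150) / 0.3860 = 25.50 / 0.3860 ≈ 66.06.

Δx_3 = 66.06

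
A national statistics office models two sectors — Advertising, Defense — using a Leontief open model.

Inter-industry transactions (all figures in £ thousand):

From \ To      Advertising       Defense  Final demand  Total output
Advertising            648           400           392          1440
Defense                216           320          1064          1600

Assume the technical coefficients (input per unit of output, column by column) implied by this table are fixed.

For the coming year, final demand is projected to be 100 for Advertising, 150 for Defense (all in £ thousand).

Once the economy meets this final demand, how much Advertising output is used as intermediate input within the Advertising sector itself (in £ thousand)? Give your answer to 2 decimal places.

z_AA = 131.37

Technical coefficients a_ij = z_ij / X_j:
  a_AA = 648/1440 = 0.45, a_DA = 216/1440 = 0.15
  a_AD = 400/1600 = 0.25, a_DD = 320/1600 = 0.20
I − A =
  [   0.55    -0.25]
  [  -0.15     0.80]
det(I−A) = (0.55)(0.80) − (-0.25)(-0.15) = 0.4025
adj(I−A) = [[0.80, 0.25], [0.15, 0.55]]
(I − A)⁻¹ = adj(I−A) / det(I−A) ≈
  [   1.9876     0.6211]
  [   0.3727     1.3665]
First solve x = (I − A)⁻¹ d = adj(I−A)·d / det(I−A); in particular x_A = (0.80·100 + 0.25·150) / 0.4025 = 117.50 / 0.4025 ≈ 291.9255.
Intermediate flow from A to A: z_AA = a_AA · x_A = 0.45 × 117.50 / 0.4025 = 52.875 / 0.4025 ≈ 131.37.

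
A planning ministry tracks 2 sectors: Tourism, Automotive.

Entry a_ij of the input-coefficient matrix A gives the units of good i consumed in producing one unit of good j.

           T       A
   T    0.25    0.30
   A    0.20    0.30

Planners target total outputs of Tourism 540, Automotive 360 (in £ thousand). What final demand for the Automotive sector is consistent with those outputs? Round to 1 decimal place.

d_A = 144.0

I − A =
  [   0.75    -0.30]
  [  -0.20     0.70]
d = (I − A) x:
  d_T = (+0.75)·540 + (-0.30)·360 = 297.0
  d_A = (-0.20)·540 + (+0.70)·360 = 144.0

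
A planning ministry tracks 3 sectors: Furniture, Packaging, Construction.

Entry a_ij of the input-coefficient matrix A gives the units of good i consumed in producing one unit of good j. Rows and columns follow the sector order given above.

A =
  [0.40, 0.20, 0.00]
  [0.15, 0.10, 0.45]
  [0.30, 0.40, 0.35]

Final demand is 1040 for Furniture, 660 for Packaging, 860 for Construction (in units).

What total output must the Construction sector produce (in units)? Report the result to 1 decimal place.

I − A =
  [   0.60    -0.20     0.00]
  [  -0.15     0.90    -0.45]
  [  -0.30    -0.40     0.65]
Cofactors of I−A, C_ij = (−1)^(i+j)·(minor ij) (rows/columns in the sector order above):
  C_11 = (0.90)(0.65) − (-0.45)(-0.40) = 0.4050
  C_12 = −[(-0.15)(0.65) − (-0.45)(-0.30)] = 0.2325
  C_13 = (-0.15)(-0.40) − (0.90)(-0.30) = 0.3300
  C_21 = −[(-0.20)(0.65) − (0.00)(-0.40)] = 0.1300
  C_22 = (0.60)(0.65) − (0.00)(-0.30) = 0.3900
  C_23 = −[(0.60)(-0.40) − (-0.20)(-0.30)] = 0.3000
  C_31 = (-0.20)(-0.45) − (0.00)(0.90) = 0.0900
  C_32 = −[(0.60)(-0.45) − (0.00)(-0.15)] = 0.2700
  C_33 = (0.60)(0.90) − (-0.20)(-0.15) = 0.5100
det(I−A) = Σ_j (I−A)_1j·C_1j = (0.60)(0.4050) + (-0.20)(0.2325) + (0.00)(0.3300) = 0.1965
adj(I−A) = Cᵀ =
  [ 0.4050   0.1300   0.0900]
  [ 0.2325   0.3900   0.2700]
  [ 0.3300   0.3000   0.5100]
(I − A)⁻¹ = adj(I−A) / det(I−A) ≈
  [   2.0611     0.6616     0.4580]
  [   1.1832     1.9847     1.3740]
  [   1.6794     1.5267     2.5954]
x = (I − A)⁻¹ d = adj(I−A)·d / det(I−A), with det(I−A) = 0.1965:
  x_1 = (0.4050·1040 + 0.1300·660 + 0.0900·860) / 0.1965 = 584.40 / 0.1965 ≈ 2974.0
  x_2 = (0.2325·1040 + 0.3900·660 + 0.2700·860) / 0.1965 = 731.40 / 0.1965 ≈ 3722.1
  x_3 = (0.3300·1040 + 0.3000·660 + 0.5100·860) / 0.1965 = 979.80 / 0.1965 ≈ 4986.3

x_3 = 4986.3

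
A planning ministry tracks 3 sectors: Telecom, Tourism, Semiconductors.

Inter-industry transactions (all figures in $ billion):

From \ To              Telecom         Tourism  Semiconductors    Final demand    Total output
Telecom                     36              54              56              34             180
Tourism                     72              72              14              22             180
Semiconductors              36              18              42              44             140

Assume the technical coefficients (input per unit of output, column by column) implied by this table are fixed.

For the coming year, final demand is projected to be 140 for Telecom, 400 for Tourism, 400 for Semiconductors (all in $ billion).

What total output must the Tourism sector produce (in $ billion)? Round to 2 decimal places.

x_2 = 1896.55

Technical coefficients a_ij = z_ij / X_j:
  a_11 = 36/180 = 0.20, a_21 = 72/180 = 0.40, a_31 = 36/180 = 0.20
  a_12 = 54/180 = 0.30, a_22 = 72/180 = 0.40, a_32 = 18/180 = 0.10
  a_13 = 56/140 = 0.40, a_23 = 14/140 = 0.10, a_33 = 42/140 = 0.30
I − A =
  [   0.80    -0.30    -0.40]
  [  -0.40     0.60    -0.10]
  [  -0.20    -0.10     0.70]
Cofactors of I−A, C_ij = (−1)^(i+j)·(minor ij) (rows/columns in the sector order above):
  C_11 = (0.60)(0.70) − (-0.10)(-0.10) = 0.4100
  C_12 = −[(-0.40)(0.70) − (-0.10)(-0.20)] = 0.3000
  C_13 = (-0.40)(-0.10) − (0.60)(-0.20) = 0.1600
  C_21 = −[(-0.30)(0.70) − (-0.40)(-0.10)] = 0.2500
  C_22 = (0.80)(0.70) − (-0.40)(-0.20) = 0.4800
  C_23 = −[(0.80)(-0.10) − (-0.30)(-0.20)] = 0.1400
  C_31 = (-0.30)(-0.10) − (-0.40)(0.60) = 0.2700
  C_32 = −[(0.80)(-0.10) − (-0.40)(-0.40)] = 0.2400
  C_33 = (0.80)(0.60) − (-0.30)(-0.40) = 0.3600
det(I−A) = Σ_j (I−A)_1j·C_1j = (0.80)(0.4100) + (-0.30)(0.3000) + (-0.40)(0.1600) = 0.1740
adj(I−A) = Cᵀ =
  [ 0.4100   0.2500   0.2700]
  [ 0.3000   0.4800   0.2400]
  [ 0.1600   0.1400   0.3600]
(I − A)⁻¹ = adj(I−A) / det(I−A) ≈
  [   2.3563     1.4368     1.5517]
  [   1.7241     2.7586     1.3793]
  [   0.9195     0.8046     2.0690]
x = (I − A)⁻¹ d = adj(I−A)·d / det(I−A), with det(I−A) = 0.1740:
  x_1 = (0.4100·140 + 0.2500·400 + 0.2700·400) / 0.1740 = 265.40 / 0.1740 ≈ 1525.29
  x_2 = (0.3000·140 + 0.4800·400 + 0.2400·400) / 0.1740 = 330.00 / 0.1740 ≈ 1896.55
  x_3 = (0.1600·140 + 0.1400·400 + 0.3600·400) / 0.1740 = 222.40 / 0.1740 ≈ 1278.16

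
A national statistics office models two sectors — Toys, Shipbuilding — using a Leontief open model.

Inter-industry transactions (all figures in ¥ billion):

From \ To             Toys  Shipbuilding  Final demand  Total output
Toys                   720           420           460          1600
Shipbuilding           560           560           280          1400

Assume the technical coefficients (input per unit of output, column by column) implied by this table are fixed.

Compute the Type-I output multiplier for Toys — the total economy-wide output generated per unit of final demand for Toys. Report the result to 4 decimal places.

Technical coefficients a_ij = z_ij / X_j:
  a_11 = 720/1600 = 0.45, a_21 = 560/1600 = 0.35
  a_12 = 420/1400 = 0.30, a_22 = 560/1400 = 0.40
I − A =
  [   0.55    -0.30]
  [  -0.35     0.60]
det(I−A) = (0.55)(0.60) − (-0.30)(-0.35) = 0.2250
adj(I−A) = [[0.60, 0.30], [0.35, 0.55]]
(I − A)⁻¹ = adj(I−A) / det(I−A) ≈
  [   2.66667     1.33333]
  [   1.55556     2.44444]
The output multiplier for sector j is the column-j sum of the Leontief inverse (I − A)⁻¹ = adj(I−A) / det(I−A).
Column 1 of adj(I−A): (0.60, 0.35); det(I−A) = 0.2250.
m_1 = (0.60 + 0.35) / 0.2250 = 0.95 / 0.2250 ≈ 4.2222.

m_1 = 4.2222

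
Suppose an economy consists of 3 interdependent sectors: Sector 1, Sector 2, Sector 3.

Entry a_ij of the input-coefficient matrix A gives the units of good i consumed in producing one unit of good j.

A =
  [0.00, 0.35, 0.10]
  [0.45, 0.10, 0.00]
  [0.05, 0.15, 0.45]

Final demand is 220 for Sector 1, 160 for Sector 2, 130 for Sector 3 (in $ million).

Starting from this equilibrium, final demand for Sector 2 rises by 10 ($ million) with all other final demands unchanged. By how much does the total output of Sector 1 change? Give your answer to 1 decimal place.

I − A =
  [   1.00    -0.35    -0.10]
  [  -0.45     0.90     0.00]
  [  -0.05    -0.15     0.55]
Cofactors of I−A, C_ij = (−1)^(i+j)·(minor ij) (rows/columns in the sector order above):
  C_11 = (0.90)(0.55) − (0.00)(-0.15) = 0.4950
  C_12 = −[(-0.45)(0.55) − (0.00)(-0.05)] = 0.2475
  C_13 = (-0.45)(-0.15) − (0.90)(-0.05) = 0.1125
  C_21 = −[(-0.35)(0.55) − (-0.10)(-0.15)] = 0.2075
  C_22 = (1.00)(0.55) − (-0.10)(-0.05) = 0.5450
  C_23 = −[(1.00)(-0.15) − (-0.35)(-0.05)] = 0.1675
  C_31 = (-0.35)(0.00) − (-0.10)(0.90) = 0.0900
  C_32 = −[(1.00)(0.00) − (-0.10)(-0.45)] = 0.0450
  C_33 = (1.00)(0.90) − (-0.35)(-0.45) = 0.7425
det(I−A) = Σ_j (I−A)_1j·C_1j = (1.00)(0.4950) + (-0.35)(0.2475) + (-0.10)(0.1125) = 0.397125
adj(I−A) = Cᵀ =
  [ 0.4950   0.2075   0.0900]
  [ 0.2475   0.5450   0.0450]
  [ 0.1125   0.1675   0.7425]
(I − A)⁻¹ = adj(I−A) / det(I−A) ≈
  [   1.2465     0.5225     0.2266]
  [   0.6232     1.3724     0.1133]
  [   0.2833     0.4218     1.8697]
Δx = (I − A)⁻¹ Δd with Δd having +10 in the Sector 2 component and 0 elsewhere.
So Δx_1 = L_12 · (+10), where L_12 = adj(I−A)_12 / det(I−A) = 0.2075 / 0.397125.
Δx_1 = 0.2075 × (+10) / 0.397125 = 2.075 / 0.397125 ≈ 5.2.

Δx_1 = 5.2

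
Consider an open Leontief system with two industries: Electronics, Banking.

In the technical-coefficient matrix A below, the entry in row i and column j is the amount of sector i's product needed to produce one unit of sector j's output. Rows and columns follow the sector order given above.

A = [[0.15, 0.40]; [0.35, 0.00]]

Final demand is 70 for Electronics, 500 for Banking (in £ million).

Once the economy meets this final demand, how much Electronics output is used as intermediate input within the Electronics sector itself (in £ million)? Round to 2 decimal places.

z_11 = 57.04

I − A =
  [   0.85    -0.40]
  [  -0.35     1.00]
det(I−A) = (0.85)(1.00) − (-0.40)(-0.35) = 0.7100
adj(I−A) = [[1.00, 0.40], [0.35, 0.85]]
(I − A)⁻¹ = adj(I−A) / det(I−A) ≈
  [   1.4085     0.5634]
  [   0.4930     1.1972]
First solve x = (I − A)⁻¹ d = adj(I−A)·d / det(I−A); in particular x_1 = (1.00·70 + 0.40·500) / 0.7100 = 270.00 / 0.7100 ≈ 380.2817.
Intermediate flow from 1 to 1: z_11 = a_11 · x_1 = 0.15 × 270.00 / 0.7100 = 40.50 / 0.7100 ≈ 57.04.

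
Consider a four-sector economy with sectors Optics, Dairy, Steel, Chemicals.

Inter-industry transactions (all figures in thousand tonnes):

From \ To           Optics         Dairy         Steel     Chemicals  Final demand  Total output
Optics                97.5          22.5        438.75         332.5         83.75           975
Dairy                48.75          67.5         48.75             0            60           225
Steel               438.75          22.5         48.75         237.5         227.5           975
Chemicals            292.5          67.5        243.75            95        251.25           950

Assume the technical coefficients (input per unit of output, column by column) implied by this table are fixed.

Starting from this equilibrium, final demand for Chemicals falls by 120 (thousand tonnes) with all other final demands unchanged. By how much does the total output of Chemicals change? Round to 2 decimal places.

Δx_C = -235.30

Technical coefficients a_ij = z_ij / X_j:
  a_OO = 97.5/975 = 0.10, a_DO = 48.75/975 = 0.05, a_SO = 438.75/975 = 0.45, a_CO = 292.5/975 = 0.30
  a_OD = 22.5/225 = 0.10, a_DD = 67.5/225 = 0.30, a_SD = 22.5/225 = 0.10, a_CD = 67.5/225 = 0.30
  a_OS = 438.75/975 = 0.45, a_DS = 48.75/975 = 0.05, a_SS = 48.75/975 = 0.05, a_CS = 243.75/975 = 0.25
  a_OC = 332.5/950 = 0.35, a_DC = 0/950 = 0.00, a_SC = 237.5/950 = 0.25, a_CC = 95/950 = 0.10
I − A =
  [   0.90    -0.10    -0.45    -0.35]
  [  -0.05     0.70    -0.05     0.00]
  [  -0.45    -0.10     0.95    -0.25]
  [  -0.30    -0.30    -0.25     0.90]
Compute the cofactors C_ij = (−1)^(i+j)·(3×3 minor ij) of I−A; the adjugate is their transpose:
adj(I−A) = Cᵀ =
  [ 0.546500   0.262000   0.354500   0.311000]
  [ 0.063625   0.358125   0.059875   0.041375]
  [ 0.344250   0.233250   0.483750   0.268250]
  [ 0.299000   0.271500   0.272500   0.443000]
det(I−A) = Σ_j (I−A)_1j·C_1j = (0.90)(0.546500) + (-0.10)(0.063625) + (-0.45)(0.344250) + (-0.35)(0.299000) = 0.225925
(I − A)⁻¹ = adj(I−A) / det(I−A) ≈
  [   2.4189     1.1597     1.5691     1.3766]
  [   0.2816     1.5851     0.2650     0.1831]
  [   1.5237     1.0324     2.1412     1.1873]
  [   1.3234     1.2017     1.2062     1.9608]
Δx = (I − A)⁻¹ Δd with Δd having -120 in the Chemicals component and 0 elsewhere.
So Δx_C = L_CC · (-120), where L_CC = adj(I−A)_CC / det(I−A) = 0.443000 / 0.225925.
Δx_C = 0.443000 × (-120) / 0.225925 = -53.16 / 0.225925 ≈ -235.30.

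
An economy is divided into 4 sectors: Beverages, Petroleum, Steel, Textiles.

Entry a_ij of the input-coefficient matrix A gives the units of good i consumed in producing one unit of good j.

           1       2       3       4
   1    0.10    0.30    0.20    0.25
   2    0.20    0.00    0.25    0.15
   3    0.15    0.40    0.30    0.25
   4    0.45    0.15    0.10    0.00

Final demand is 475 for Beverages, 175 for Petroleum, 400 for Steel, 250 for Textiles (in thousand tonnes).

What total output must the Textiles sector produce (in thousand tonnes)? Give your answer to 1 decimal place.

I − A =
  [   0.90    -0.30    -0.20    -0.25]
  [  -0.20     1.00    -0.25    -0.15]
  [  -0.15    -0.40     0.70    -0.25]
  [  -0.45    -0.15    -0.10     1.00]
Compute the cofactors C_ij = (−1)^(i+j)·(3×3 minor ij) of I−A; the adjugate is their transpose:
adj(I−A) = Cᵀ =
  [ 0.543875   0.326250   0.309375   0.262250]
  [ 0.250125   0.472500   0.268875   0.200625]
  [ 0.373625   0.433125   0.679500   0.328250]
  [ 0.319625   0.261000   0.247500   0.440750]
det(I−A) = Σ_j (I−A)_1j·C_1j = (0.90)(0.543875) + (-0.30)(0.250125) + (-0.20)(0.373625) + (-0.25)(0.319625) = 0.25981875
(I − A)⁻¹ = adj(I−A) / det(I−A) ≈
  [   2.0933     1.2557     1.1907     1.0094]
  [   0.9627     1.8186     1.0349     0.7722]
  [   1.4380     1.6670     2.6153     1.2634]
  [   1.2302     1.0045     0.9526     1.6964]
x = (I − A)⁻¹ d = adj(I−A)·d / det(I−A), with det(I−A) = 0.25981875:
  x_1 = (0.543875·475 + 0.326250·175 + 0.309375·400 + 0.262250·250) / 0.25981875 = 504.746875 / 0.25981875 ≈ 1942.7
  x_2 = (0.250125·475 + 0.472500·175 + 0.268875·400 + 0.200625·250) / 0.25981875 = 359.203125 / 0.25981875 ≈ 1382.5
  x_3 = (0.373625·475 + 0.433125·175 + 0.679500·400 + 0.328250·250) / 0.25981875 = 607.13125 / 0.25981875 ≈ 2336.7
  x_4 = (0.319625·475 + 0.261000·175 + 0.247500·400 + 0.440750·250) / 0.25981875 = 406.684375 / 0.25981875 ≈ 1565.3

x_4 = 1565.3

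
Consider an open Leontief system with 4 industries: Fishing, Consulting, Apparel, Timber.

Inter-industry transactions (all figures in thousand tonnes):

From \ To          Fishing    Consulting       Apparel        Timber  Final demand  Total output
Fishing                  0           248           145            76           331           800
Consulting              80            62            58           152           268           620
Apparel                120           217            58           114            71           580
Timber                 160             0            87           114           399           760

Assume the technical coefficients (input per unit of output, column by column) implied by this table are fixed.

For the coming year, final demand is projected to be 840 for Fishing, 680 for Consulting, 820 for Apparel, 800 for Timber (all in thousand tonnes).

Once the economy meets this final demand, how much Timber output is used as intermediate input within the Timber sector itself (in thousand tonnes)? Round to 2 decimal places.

z_TT = 280.40

Technical coefficients a_ij = z_ij / X_j:
  a_FF = 0/800 = 0.00, a_CF = 80/800 = 0.10, a_AF = 120/800 = 0.15, a_TF = 160/800 = 0.20
  a_FC = 248/620 = 0.40, a_CC = 62/620 = 0.10, a_AC = 217/620 = 0.35, a_TC = 0/620 = 0.00
  a_FA = 145/580 = 0.25, a_CA = 58/580 = 0.10, a_AA = 58/580 = 0.10, a_TA = 87/580 = 0.15
  a_FT = 76/760 = 0.10, a_CT = 152/760 = 0.20, a_AT = 114/760 = 0.15, a_TT = 114/760 = 0.15
I − A =
  [   1.00    -0.40    -0.25    -0.10]
  [  -0.10     0.90    -0.10    -0.20]
  [  -0.15    -0.35     0.90    -0.15]
  [  -0.20     0.00    -0.15     0.85]
Compute the cofactors C_ij = (−1)^(i+j)·(3×3 minor ij) of I−A; the adjugate is their transpose:
adj(I−A) = Cᵀ =
  [ 0.628000   0.376625   0.250750   0.206750]
  [ 0.130500   0.682875   0.145750   0.201750]
  [ 0.185500   0.353500   0.697000   0.228000]
  [ 0.180500   0.151000   0.182000   0.690500]
det(I−A) = Σ_j (I−A)_1j·C_1j = (1.00)(0.628000) + (-0.40)(0.130500) + (-0.25)(0.185500) + (-0.10)(0.180500) = 0.511375
(I − A)⁻¹ = adj(I−A) / det(I−A) ≈
  [   1.2281     0.7365     0.4903     0.4043]
  [   0.2552     1.3354     0.2850     0.3945]
  [   0.3627     0.6913     1.3630     0.4459]
  [   0.3530     0.2953     0.3559     1.3503]
First solve x = (I − A)⁻¹ d = adj(I−A)·d / det(I−A); in particular x_T = (0.180500·840 + 0.151000·680 + 0.182000·820 + 0.690500·800) / 0.511375 = 955.94 / 0.511375 ≈ 1869.3522.
Intermediate flow from T to T: z_TT = a_TT · x_T = 0.15 × 955.94 / 0.511375 = 143.391 / 0.511375 ≈ 280.40.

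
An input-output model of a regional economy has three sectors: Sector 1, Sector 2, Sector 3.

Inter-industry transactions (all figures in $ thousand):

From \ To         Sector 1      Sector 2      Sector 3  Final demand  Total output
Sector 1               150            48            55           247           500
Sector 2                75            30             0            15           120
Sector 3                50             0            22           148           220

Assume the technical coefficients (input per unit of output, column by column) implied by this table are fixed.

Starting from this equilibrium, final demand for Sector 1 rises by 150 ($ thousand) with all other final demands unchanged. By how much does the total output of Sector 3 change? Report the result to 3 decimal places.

Technical coefficients a_ij = z_ij / X_j:
  a_11 = 150/500 = 0.30, a_21 = 75/500 = 0.15, a_31 = 50/500 = 0.10
  a_12 = 48/120 = 0.40, a_22 = 30/120 = 0.25, a_32 = 0/120 = 0.00
  a_13 = 55/220 = 0.25, a_23 = 0/220 = 0.00, a_33 = 22/220 = 0.10
I − A =
  [   0.70    -0.40    -0.25]
  [  -0.15     0.75     0.00]
  [  -0.10     0.00     0.90]
Cofactors of I−A, C_ij = (−1)^(i+j)·(minor ij) (rows/columns in the sector order above):
  C_11 = (0.75)(0.90) − (0.00)(0.00) = 0.6750
  C_12 = −[(-0.15)(0.90) − (0.00)(-0.10)] = 0.1350
  C_13 = (-0.15)(0.00) − (0.75)(-0.10) = 0.0750
  C_21 = −[(-0.40)(0.90) − (-0.25)(0.00)] = 0.3600
  C_22 = (0.70)(0.90) − (-0.25)(-0.10) = 0.6050
  C_23 = −[(0.70)(0.00) − (-0.40)(-0.10)] = 0.0400
  C_31 = (-0.40)(0.00) − (-0.25)(0.75) = 0.1875
  C_32 = −[(0.70)(0.00) − (-0.25)(-0.15)] = 0.0375
  C_33 = (0.70)(0.75) − (-0.40)(-0.15) = 0.4650
det(I−A) = Σ_j (I−A)_1j·C_1j = (0.70)(0.6750) + (-0.40)(0.1350) + (-0.25)(0.0750) = 0.39975
adj(I−A) = Cᵀ =
  [ 0.6750   0.3600   0.1875]
  [ 0.1350   0.6050   0.0375]
  [ 0.0750   0.0400   0.4650]
(I − A)⁻¹ = adj(I−A) / det(I−A) ≈
  [   1.6886     0.9006     0.4690]
  [   0.3377     1.5134     0.0938]
  [   0.1876     0.1001     1.1632]
Δx = (I − A)⁻¹ Δd with Δd having +150 in the Sector 1 component and 0 elsewhere.
So Δx_3 = L_31 · (+150), where L_31 = adj(I−A)_31 / det(I−A) = 0.0750 / 0.39975.
Δx_3 = 0.0750 × (+150) / 0.39975 = 11.25 / 0.39975 ≈ 28.143.

Δx_3 = 28.143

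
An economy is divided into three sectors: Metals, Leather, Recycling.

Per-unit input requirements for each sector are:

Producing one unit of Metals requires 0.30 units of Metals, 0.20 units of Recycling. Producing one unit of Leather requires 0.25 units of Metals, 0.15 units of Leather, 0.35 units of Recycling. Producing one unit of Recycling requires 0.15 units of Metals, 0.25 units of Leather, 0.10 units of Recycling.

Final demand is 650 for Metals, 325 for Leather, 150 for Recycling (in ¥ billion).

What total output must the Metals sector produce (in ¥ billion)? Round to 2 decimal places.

x_M = 1281.52

I − A =
  [   0.70    -0.25    -0.15]
  [   0.00     0.85    -0.25]
  [  -0.20    -0.35     0.90]
Cofactors of I−A, C_ij = (−1)^(i+j)·(minor ij) (rows/columns in the sector order above):
  C_11 = (0.85)(0.90) − (-0.25)(-0.35) = 0.6775
  C_12 = −[(0.00)(0.90) − (-0.25)(-0.20)] = 0.0500
  C_13 = (0.00)(-0.35) − (0.85)(-0.20) = 0.1700
  C_21 = −[(-0.25)(0.90) − (-0.15)(-0.35)] = 0.2775
  C_22 = (0.70)(0.90) − (-0.15)(-0.20) = 0.6000
  C_23 = −[(0.70)(-0.35) − (-0.25)(-0.20)] = 0.2950
  C_31 = (-0.25)(-0.25) − (-0.15)(0.85) = 0.1900
  C_32 = −[(0.70)(-0.25) − (-0.15)(0.00)] = 0.1750
  C_33 = (0.70)(0.85) − (-0.25)(0.00) = 0.5950
det(I−A) = Σ_j (I−A)_1j·C_1j = (0.70)(0.6775) + (-0.25)(0.0500) + (-0.15)(0.1700) = 0.43625
adj(I−A) = Cᵀ =
  [ 0.6775   0.2775   0.1900]
  [ 0.0500   0.6000   0.1750]
  [ 0.1700   0.2950   0.5950]
(I − A)⁻¹ = adj(I−A) / det(I−A) ≈
  [   1.5530     0.6361     0.4355]
  [   0.1146     1.3754     0.4011]
  [   0.3897     0.6762     1.3639]
x = (I − A)⁻¹ d = adj(I−A)·d / det(I−A), with det(I−A) = 0.43625:
  x_M = (0.6775·650 + 0.2775·325 + 0.1900·150) / 0.43625 = 559.0625 / 0.43625 ≈ 1281.52
  x_L = (0.0500·650 + 0.6000·325 + 0.1750·150) / 0.43625 = 253.75 / 0.43625 ≈ 581.66
  x_R = (0.1700·650 + 0.2950·325 + 0.5950·150) / 0.43625 = 295.625 / 0.43625 ≈ 677.65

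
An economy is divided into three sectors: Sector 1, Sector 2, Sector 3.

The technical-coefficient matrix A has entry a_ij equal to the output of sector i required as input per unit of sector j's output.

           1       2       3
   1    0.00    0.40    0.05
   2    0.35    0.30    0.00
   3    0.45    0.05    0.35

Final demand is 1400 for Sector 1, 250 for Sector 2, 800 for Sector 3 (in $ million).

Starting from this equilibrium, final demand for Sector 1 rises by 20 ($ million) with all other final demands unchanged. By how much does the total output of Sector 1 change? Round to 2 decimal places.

I − A =
  [   1.00    -0.40    -0.05]
  [  -0.35     0.70     0.00]
  [  -0.45    -0.05     0.65]
Cofactors of I−A, C_ij = (−1)^(i+j)·(minor ij) (rows/columns in the sector order above):
  C_11 = (0.70)(0.65) − (0.00)(-0.05) = 0.4550
  C_12 = −[(-0.35)(0.65) − (0.00)(-0.45)] = 0.2275
  C_13 = (-0.35)(-0.05) − (0.70)(-0.45) = 0.3325
  C_21 = −[(-0.40)(0.65) − (-0.05)(-0.05)] = 0.2625
  C_22 = (1.00)(0.65) − (-0.05)(-0.45) = 0.6275
  C_23 = −[(1.00)(-0.05) − (-0.40)(-0.45)] = 0.2300
  C_31 = (-0.40)(0.00) − (-0.05)(0.70) = 0.0350
  C_32 = −[(1.00)(0.00) − (-0.05)(-0.35)] = 0.0175
  C_33 = (1.00)(0.70) − (-0.40)(-0.35) = 0.5600
det(I−A) = Σ_j (I−A)_1j·C_1j = (1.00)(0.4550) + (-0.40)(0.2275) + (-0.05)(0.3325) = 0.347375
adj(I−A) = Cᵀ =
  [ 0.4550   0.2625   0.0350]
  [ 0.2275   0.6275   0.0175]
  [ 0.3325   0.2300   0.5600]
(I − A)⁻¹ = adj(I−A) / det(I−A) ≈
  [   1.3098     0.7557     0.1008]
  [   0.6549     1.8064     0.0504]
  [   0.9572     0.6621     1.6121]
Δx = (I − A)⁻¹ Δd with Δd having +20 in the Sector 1 component and 0 elsewhere.
So Δx_1 = L_11 · (+20), where L_11 = adj(I−A)_11 / det(I−A) = 0.4550 / 0.347375.
Δx_1 = 0.4550 × (+20) / 0.347375 = 9.10 / 0.347375 ≈ 26.20.

Δx_1 = 26.20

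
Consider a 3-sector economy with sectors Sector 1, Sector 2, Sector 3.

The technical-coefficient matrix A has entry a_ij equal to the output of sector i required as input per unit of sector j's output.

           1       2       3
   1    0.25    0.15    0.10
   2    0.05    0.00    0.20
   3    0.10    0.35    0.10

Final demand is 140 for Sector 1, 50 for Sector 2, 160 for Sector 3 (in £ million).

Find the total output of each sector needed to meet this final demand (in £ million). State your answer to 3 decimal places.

x_1 = 242.097, x_2 = 111.730, x_3 = 248.128

I − A =
  [   0.75    -0.15    -0.10]
  [  -0.05     1.00    -0.20]
  [  -0.10    -0.35     0.90]
Cofactors of I−A, C_ij = (−1)^(i+j)·(minor ij) (rows/columns in the sector order above):
  C_11 = (1.00)(0.90) − (-0.20)(-0.35) = 0.8300
  C_12 = −[(-0.05)(0.90) − (-0.20)(-0.10)] = 0.0650
  C_13 = (-0.05)(-0.35) − (1.00)(-0.10) = 0.1175
  C_21 = −[(-0.15)(0.90) − (-0.10)(-0.35)] = 0.1700
  C_22 = (0.75)(0.90) − (-0.10)(-0.10) = 0.6650
  C_23 = −[(0.75)(-0.35) − (-0.15)(-0.10)] = 0.2775
  C_31 = (-0.15)(-0.20) − (-0.10)(1.00) = 0.1300
  C_32 = −[(0.75)(-0.20) − (-0.10)(-0.05)] = 0.1550
  C_33 = (0.75)(1.00) − (-0.15)(-0.05) = 0.7425
det(I−A) = Σ_j (I−A)_1j·C_1j = (0.75)(0.8300) + (-0.15)(0.0650) + (-0.10)(0.1175) = 0.6010
adj(I−A) = Cᵀ =
  [ 0.8300   0.1700   0.1300]
  [ 0.0650   0.6650   0.1550]
  [ 0.1175   0.2775   0.7425]
(I − A)⁻¹ = adj(I−A) / det(I−A) ≈
  [   1.3810     0.2829     0.2163]
  [   0.1082     1.1065     0.2579]
  [   0.1955     0.4617     1.2354]
x = (I − A)⁻¹ d = adj(I−A)·d / det(I−A), with det(I−A) = 0.6010:
  x_1 = (0.8300·140 + 0.1700·50 + 0.1300·160) / 0.6010 = 145.50 / 0.6010 ≈ 242.097
  x_2 = (0.0650·140 + 0.6650·50 + 0.1550·160) / 0.6010 = 67.15 / 0.6010 ≈ 111.730
  x_3 = (0.1175·140 + 0.2775·50 + 0.7425·160) / 0.6010 = 149.125 / 0.6010 ≈ 248.128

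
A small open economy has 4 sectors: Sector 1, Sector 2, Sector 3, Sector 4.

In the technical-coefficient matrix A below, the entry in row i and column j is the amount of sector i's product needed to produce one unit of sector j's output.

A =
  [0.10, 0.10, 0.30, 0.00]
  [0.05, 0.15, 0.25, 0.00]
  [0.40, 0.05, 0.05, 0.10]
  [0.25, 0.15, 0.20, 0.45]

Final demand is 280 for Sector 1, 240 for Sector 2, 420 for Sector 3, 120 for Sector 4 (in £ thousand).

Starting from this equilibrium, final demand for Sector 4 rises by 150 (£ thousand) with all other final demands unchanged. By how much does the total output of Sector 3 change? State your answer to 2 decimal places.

I − A =
  [   0.90    -0.10    -0.30     0.00]
  [  -0.05     0.85    -0.25     0.00]
  [  -0.40    -0.05     0.95    -0.10]
  [  -0.25    -0.15    -0.20     0.55]
Compute the cofactors C_ij = (−1)^(i+j)·(3×3 minor ij) of I−A; the adjugate is their transpose:
adj(I−A) = Cᵀ =
  [ 0.416500   0.063000   0.154000   0.028000]
  [ 0.086375   0.378750   0.132000   0.024000]
  [ 0.210375   0.062750   0.418000   0.076000]
  [ 0.289375   0.154750   0.258000   0.598000]
det(I−A) = Σ_j (I−A)_1j·C_1j = (0.90)(0.416500) + (-0.10)(0.086375) + (-0.30)(0.210375) + (0.00)(0.289375) = 0.3031
(I − A)⁻¹ = adj(I−A) / det(I−A) ≈
  [   1.3741     0.2079     0.5081     0.0924]
  [   0.2850     1.2496     0.4355     0.0792]
  [   0.6941     0.2070     1.3791     0.2507]
  [   0.9547     0.5106     0.8512     1.9729]
Δx = (I − A)⁻¹ Δd with Δd having +150 in the Sector 4 component and 0 elsewhere.
So Δx_3 = L_34 · (+150), where L_34 = adj(I−A)_34 / det(I−A) = 0.076000 / 0.3031.
Δx_3 = 0.076000 × (+150) / 0.3031 = 11.40 / 0.3031 ≈ 37.61.

Δx_3 = 37.61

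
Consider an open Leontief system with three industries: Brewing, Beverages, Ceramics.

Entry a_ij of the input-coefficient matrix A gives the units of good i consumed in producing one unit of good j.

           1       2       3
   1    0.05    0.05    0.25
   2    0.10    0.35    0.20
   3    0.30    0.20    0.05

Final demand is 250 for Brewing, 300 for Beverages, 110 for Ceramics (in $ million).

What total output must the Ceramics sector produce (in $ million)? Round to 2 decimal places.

I − A =
  [   0.95    -0.05    -0.25]
  [  -0.10     0.65    -0.20]
  [  -0.30    -0.20     0.95]
Cofactors of I−A, C_ij = (−1)^(i+j)·(minor ij) (rows/columns in the sector order above):
  C_11 = (0.65)(0.95) − (-0.20)(-0.20) = 0.5775
  C_12 = −[(-0.10)(0.95) − (-0.20)(-0.30)] = 0.1550
  C_13 = (-0.10)(-0.20) − (0.65)(-0.30) = 0.2150
  C_21 = −[(-0.05)(0.95) − (-0.25)(-0.20)] = 0.0975
  C_22 = (0.95)(0.95) − (-0.25)(-0.30) = 0.8275
  C_23 = −[(0.95)(-0.20) − (-0.05)(-0.30)] = 0.2050
  C_31 = (-0.05)(-0.20) − (-0.25)(0.65) = 0.1725
  C_32 = −[(0.95)(-0.20) − (-0.25)(-0.10)] = 0.2150
  C_33 = (0.95)(0.65) − (-0.05)(-0.10) = 0.6125
det(I−A) = Σ_j (I−A)_1j·C_1j = (0.95)(0.5775) + (-0.05)(0.1550) + (-0.25)(0.2150) = 0.487125
adj(I−A) = Cᵀ =
  [ 0.5775   0.0975   0.1725]
  [ 0.1550   0.8275   0.2150]
  [ 0.2150   0.2050   0.6125]
(I − A)⁻¹ = adj(I−A) / det(I−A) ≈
  [   1.1855     0.2002     0.3541]
  [   0.3182     1.6987     0.4414]
  [   0.4414     0.4208     1.2574]
x = (I − A)⁻¹ d = adj(I−A)·d / det(I−A), with det(I−A) = 0.487125:
  x_1 = (0.5775·250 + 0.0975·300 + 0.1725·110) / 0.487125 = 192.60 / 0.487125 ≈ 395.38
  x_2 = (0.1550·250 + 0.8275·300 + 0.2150·110) / 0.487125 = 310.65 / 0.487125 ≈ 637.72
  x_3 = (0.2150·250 + 0.2050·300 + 0.6125·110) / 0.487125 = 182.625 / 0.487125 ≈ 374.90

x_3 = 374.90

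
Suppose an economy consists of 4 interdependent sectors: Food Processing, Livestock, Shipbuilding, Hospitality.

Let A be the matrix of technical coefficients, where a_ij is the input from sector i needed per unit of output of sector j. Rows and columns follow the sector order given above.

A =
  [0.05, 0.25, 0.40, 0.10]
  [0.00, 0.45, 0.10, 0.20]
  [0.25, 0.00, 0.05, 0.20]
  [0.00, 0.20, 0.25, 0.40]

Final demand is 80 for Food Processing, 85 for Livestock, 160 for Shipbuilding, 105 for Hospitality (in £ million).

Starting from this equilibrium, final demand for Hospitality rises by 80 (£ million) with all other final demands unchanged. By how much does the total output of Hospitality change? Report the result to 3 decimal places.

Δx_4 = 181.314

I − A =
  [   0.95    -0.25    -0.40    -0.10]
  [   0.00     0.55    -0.10    -0.20]
  [  -0.25     0.00     0.95    -0.20]
  [   0.00    -0.20    -0.25     0.60]
Compute the cofactors C_ij = (−1)^(i+j)·(3×3 minor ij) of I−A; the adjugate is their transpose:
adj(I−A) = Cᵀ =
  [ 0.244000   0.165000   0.159250   0.148750]
  [ 0.027500   0.427750   0.104500   0.182000]
  [ 0.072500   0.080500   0.275500   0.130750]
  [ 0.039375   0.176125   0.149625   0.435125]
det(I−A) = Σ_j (I−A)_1j·C_1j = (0.95)(0.244000) + (-0.25)(0.027500) + (-0.40)(0.072500) + (-0.10)(0.039375) = 0.1919875
(I − A)⁻¹ = adj(I−A) / det(I−A) ≈
  [   1.2709     0.8594     0.8295     0.7748]
  [   0.1432     2.2280     0.5443     0.9480]
  [   0.3776     0.4193     1.4350     0.6810]
  [   0.2051     0.9174     0.7793     2.2664]
Δx = (I − A)⁻¹ Δd with Δd having +80 in the Hospitality component and 0 elsewhere.
So Δx_4 = L_44 · (+80), where L_44 = adj(I−A)_44 / det(I−A) = 0.435125 / 0.1919875.
Δx_4 = 0.435125 × (+80) / 0.1919875 = 34.81 / 0.1919875 ≈ 181.314.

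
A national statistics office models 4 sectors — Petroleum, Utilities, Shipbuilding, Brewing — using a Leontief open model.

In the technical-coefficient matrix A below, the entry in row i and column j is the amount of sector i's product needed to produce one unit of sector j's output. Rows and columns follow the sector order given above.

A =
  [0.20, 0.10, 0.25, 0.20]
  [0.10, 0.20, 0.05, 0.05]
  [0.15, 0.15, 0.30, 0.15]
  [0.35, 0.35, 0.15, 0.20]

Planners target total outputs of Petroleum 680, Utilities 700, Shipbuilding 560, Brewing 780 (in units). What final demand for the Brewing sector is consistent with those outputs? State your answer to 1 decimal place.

d_4 = 57.0

I − A =
  [   0.80    -0.10    -0.25    -0.20]
  [  -0.10     0.80    -0.05    -0.05]
  [  -0.15    -0.15     0.70    -0.15]
  [  -0.35    -0.35    -0.15     0.80]
d = (I − A) x:
  d_1 = (+0.80)·680 + (-0.10)·700 + (-0.25)·560 + (-0.20)·780 = 178.0
  d_2 = (-0.10)·680 + (+0.80)·700 + (-0.05)·560 + (-0.05)·780 = 425.0
  d_3 = (-0.15)·680 + (-0.15)·700 + (+0.70)·560 + (-0.15)·780 = 68.0
  d_4 = (-0.35)·680 + (-0.35)·700 + (-0.15)·560 + (+0.80)·780 = 57.0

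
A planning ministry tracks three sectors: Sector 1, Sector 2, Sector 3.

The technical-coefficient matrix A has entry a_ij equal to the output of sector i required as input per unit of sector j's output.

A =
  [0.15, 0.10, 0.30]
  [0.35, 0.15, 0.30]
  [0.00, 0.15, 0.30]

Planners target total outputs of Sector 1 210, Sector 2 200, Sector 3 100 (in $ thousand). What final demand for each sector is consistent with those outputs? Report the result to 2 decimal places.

d_1 = 128.50, d_2 = 66.50, d_3 = 40.00

I − A =
  [   0.85    -0.10    -0.30]
  [  -0.35     0.85    -0.30]
  [   0.00    -0.15     0.70]
d = (I − A) x:
  d_1 = (+0.85)·210 + (-0.10)·200 + (-0.30)·100 = 128.50
  d_2 = (-0.35)·210 + (+0.85)·200 + (-0.30)·100 = 66.50
  d_3 = (+0.00)·210 + (-0.15)·200 + (+0.70)·100 = 40.00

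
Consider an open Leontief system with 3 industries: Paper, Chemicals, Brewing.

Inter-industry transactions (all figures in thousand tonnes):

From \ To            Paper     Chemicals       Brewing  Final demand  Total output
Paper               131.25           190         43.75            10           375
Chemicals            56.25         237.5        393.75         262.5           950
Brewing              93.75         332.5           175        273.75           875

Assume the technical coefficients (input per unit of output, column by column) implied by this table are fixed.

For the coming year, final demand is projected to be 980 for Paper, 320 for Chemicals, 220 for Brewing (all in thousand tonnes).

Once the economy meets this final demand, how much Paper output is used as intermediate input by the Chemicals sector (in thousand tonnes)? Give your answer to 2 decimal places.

Technical coefficients a_ij = z_ij / X_j:
  a_11 = 131.25/375 = 0.35, a_21 = 56.25/375 = 0.15, a_31 = 93.75/375 = 0.25
  a_12 = 190/950 = 0.20, a_22 = 237.5/950 = 0.25, a_32 = 332.5/950 = 0.35
  a_13 = 43.75/875 = 0.05, a_23 = 393.75/875 = 0.45, a_33 = 175/875 = 0.20
I − A =
  [   0.65    -0.20    -0.05]
  [  -0.15     0.75    -0.45]
  [  -0.25    -0.35     0.80]
Cofactors of I−A, C_ij = (−1)^(i+j)·(minor ij) (rows/columns in the sector order above):
  C_11 = (0.75)(0.80) − (-0.45)(-0.35) = 0.4425
  C_12 = −[(-0.15)(0.80) − (-0.45)(-0.25)] = 0.2325
  C_13 = (-0.15)(-0.35) − (0.75)(-0.25) = 0.2400
  C_21 = −[(-0.20)(0.80) − (-0.05)(-0.35)] = 0.1775
  C_22 = (0.65)(0.80) − (-0.05)(-0.25) = 0.5075
  C_23 = −[(0.65)(-0.35) − (-0.20)(-0.25)] = 0.2775
  C_31 = (-0.20)(-0.45) − (-0.05)(0.75) = 0.1275
  C_32 = −[(0.65)(-0.45) − (-0.05)(-0.15)] = 0.3000
  C_33 = (0.65)(0.75) − (-0.20)(-0.15) = 0.4575
det(I−A) = Σ_j (I−A)_1j·C_1j = (0.65)(0.4425) + (-0.20)(0.2325) + (-0.05)(0.2400) = 0.229125
adj(I−A) = Cᵀ =
  [ 0.4425   0.1775   0.1275]
  [ 0.2325   0.5075   0.3000]
  [ 0.2400   0.2775   0.4575]
(I − A)⁻¹ = adj(I−A) / det(I−A) ≈
  [   1.9313     0.7747     0.5565]
  [   1.0147     2.2149     1.3093]
  [   1.0475     1.2111     1.9967]
First solve x = (I − A)⁻¹ d = adj(I−A)·d / det(I−A); in particular x_2 = (0.2325·980 + 0.5075·320 + 0.3000·220) / 0.229125 = 456.25 / 0.229125 ≈ 1991.2711.
Intermediate flow from 1 to 2: z_12 = a_12 · x_2 = 0.20 × 456.25 / 0.229125 = 91.25 / 0.229125 ≈ 398.25.

z_12 = 398.25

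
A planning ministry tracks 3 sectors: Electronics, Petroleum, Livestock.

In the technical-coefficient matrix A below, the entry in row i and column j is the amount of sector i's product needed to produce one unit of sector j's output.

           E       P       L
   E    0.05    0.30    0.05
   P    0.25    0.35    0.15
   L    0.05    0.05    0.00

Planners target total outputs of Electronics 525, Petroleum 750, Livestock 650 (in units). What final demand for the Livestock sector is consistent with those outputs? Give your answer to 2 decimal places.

I − A =
  [   0.95    -0.30    -0.05]
  [  -0.25     0.65    -0.15]
  [  -0.05    -0.05     1.00]
d = (I − A) x:
  d_E = (+0.95)·525 + (-0.30)·750 + (-0.05)·650 = 241.25
  d_P = (-0.25)·525 + (+0.65)·750 + (-0.15)·650 = 258.75
  d_L = (-0.05)·525 + (-0.05)·750 + (+1.00)·650 = 586.25

d_L = 586.25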